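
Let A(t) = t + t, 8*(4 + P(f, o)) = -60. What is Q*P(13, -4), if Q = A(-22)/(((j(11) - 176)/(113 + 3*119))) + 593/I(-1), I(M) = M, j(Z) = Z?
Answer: 32269/6 ≈ 5378.2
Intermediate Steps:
P(f, o) = -23/2 (P(f, o) = -4 + (1/8)*(-60) = -4 - 15/2 = -23/2)
A(t) = 2*t
Q = -1403/3 (Q = (2*(-22))/(((11 - 176)/(113 + 3*119))) + 593/(-1) = -44/((-165/(113 + 357))) + 593*(-1) = -44/((-165/470)) - 593 = -44/((-165*1/470)) - 593 = -44/(-33/94) - 593 = -44*(-94/33) - 593 = 376/3 - 593 = -1403/3 ≈ -467.67)
Q*P(13, -4) = -1403/3*(-23/2) = 32269/6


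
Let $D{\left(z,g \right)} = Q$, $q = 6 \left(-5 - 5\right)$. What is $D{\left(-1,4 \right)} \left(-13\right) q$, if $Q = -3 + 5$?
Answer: $1560$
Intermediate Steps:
$q = -60$ ($q = 6 \left(-10\right) = -60$)
$Q = 2$
$D{\left(z,g \right)} = 2$
$D{\left(-1,4 \right)} \left(-13\right) q = 2 \left(-13\right) \left(-60\right) = \left(-26\right) \left(-60\right) = 1560$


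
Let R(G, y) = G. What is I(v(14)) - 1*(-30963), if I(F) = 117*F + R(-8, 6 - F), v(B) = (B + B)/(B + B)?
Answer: 31072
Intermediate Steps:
v(B) = 1 (v(B) = (2*B)/((2*B)) = (2*B)*(1/(2*B)) = 1)
I(F) = -8 + 117*F (I(F) = 117*F - 8 = -8 + 117*F)
I(v(14)) - 1*(-30963) = (-8 + 117*1) - 1*(-30963) = (-8 + 117) + 30963 = 109 + 30963 = 31072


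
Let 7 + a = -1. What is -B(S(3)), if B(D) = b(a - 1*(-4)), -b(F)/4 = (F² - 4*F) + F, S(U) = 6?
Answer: 112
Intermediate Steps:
a = -8 (a = -7 - 1 = -8)
b(F) = -4*F² + 12*F (b(F) = -4*((F² - 4*F) + F) = -4*(F² - 3*F) = -4*F² + 12*F)
B(D) = -112 (B(D) = 4*(-8 - 1*(-4))*(3 - (-8 - 1*(-4))) = 4*(-8 + 4)*(3 - (-8 + 4)) = 4*(-4)*(3 - 1*(-4)) = 4*(-4)*(3 + 4) = 4*(-4)*7 = -112)
-B(S(3)) = -1*(-112) = 112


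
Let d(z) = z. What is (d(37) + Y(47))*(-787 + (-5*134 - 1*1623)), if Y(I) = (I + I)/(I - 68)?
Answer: -300520/3 ≈ -1.0017e+5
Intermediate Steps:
Y(I) = 2*I/(-68 + I) (Y(I) = (2*I)/(-68 + I) = 2*I/(-68 + I))
(d(37) + Y(47))*(-787 + (-5*134 - 1*1623)) = (37 + 2*47/(-68 + 47))*(-787 + (-5*134 - 1*1623)) = (37 + 2*47/(-21))*(-787 + (-670 - 1623)) = (37 + 2*47*(-1/21))*(-787 - 2293) = (37 - 94/21)*(-3080) = (683/21)*(-3080) = -300520/3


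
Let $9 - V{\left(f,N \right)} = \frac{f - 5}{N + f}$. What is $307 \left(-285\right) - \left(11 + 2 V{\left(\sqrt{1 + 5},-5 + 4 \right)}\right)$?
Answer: $- \frac{437618}{5} - \frac{8 \sqrt{6}}{5} \approx -87528.0$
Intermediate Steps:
$V{\left(f,N \right)} = 9 - \frac{-5 + f}{N + f}$ ($V{\left(f,N \right)} = 9 - \frac{f - 5}{N + f} = 9 - \frac{-5 + f}{N + f}$)
$307 \left(-285\right) - \left(11 + 2 V{\left(\sqrt{1 + 5},-5 + 4 \right)}\right) = 307 \left(-285\right) - \left(11 + 2 \frac{5 + 8 \sqrt{1 + 5} + 9 \left(-5 + 4\right)}{\left(-5 + 4\right) + \sqrt{1 + 5}}\right) = -87495 - \left(11 + 2 \frac{5 + 8 \sqrt{6} + 9 \left(-1\right)}{-1 + \sqrt{6}}\right) = -87495 - \left(11 + 2 \frac{5 + 8 \sqrt{6} - 9}{-1 + \sqrt{6}}\right) = -87495 - \left(11 + 2 \frac{-4 + 8 \sqrt{6}}{-1 + \sqrt{6}}\right) = -87495 - \left(11 + \frac{2 \left(-4 + 8 \sqrt{6}\right)}{-1 + \sqrt{6}}\right) = -87506 - \frac{2 \left(-4 + 8 \sqrt{6}\right)}{-1 + \sqrt{6}}$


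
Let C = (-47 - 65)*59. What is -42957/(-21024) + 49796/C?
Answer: -89813/16352 ≈ -5.4925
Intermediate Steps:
C = -6608 (C = -112*59 = -6608)
-42957/(-21024) + 49796/C = -42957/(-21024) + 49796/(-6608) = -42957*(-1/21024) + 49796*(-1/6608) = 4773/2336 - 211/28 = -89813/16352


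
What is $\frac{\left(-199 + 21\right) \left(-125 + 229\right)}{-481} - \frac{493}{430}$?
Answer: $\frac{594079}{15910} \approx 37.34$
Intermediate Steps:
$\frac{\left(-199 + 21\right) \left(-125 + 229\right)}{-481} - \frac{493}{430} = \left(-178\right) 104 \left(- \frac{1}{481}\right) - \frac{493}{430} = \left(-18512\right) \left(- \frac{1}{481}\right) - \frac{493}{430} = \frac{1424}{37} - \frac{493}{430} = \frac{594079}{15910}$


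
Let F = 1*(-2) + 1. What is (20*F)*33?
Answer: -660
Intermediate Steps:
F = -1 (F = -2 + 1 = -1)
(20*F)*33 = (20*(-1))*33 = -20*33 = -660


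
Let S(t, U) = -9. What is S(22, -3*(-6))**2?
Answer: 81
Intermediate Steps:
S(22, -3*(-6))**2 = (-9)**2 = 81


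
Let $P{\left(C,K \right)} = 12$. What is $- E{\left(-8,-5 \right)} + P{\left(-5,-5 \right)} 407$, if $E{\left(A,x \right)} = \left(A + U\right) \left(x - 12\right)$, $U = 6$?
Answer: $4850$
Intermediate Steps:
$E{\left(A,x \right)} = \left(-12 + x\right) \left(6 + A\right)$ ($E{\left(A,x \right)} = \left(A + 6\right) \left(x - 12\right) = \left(6 + A\right) \left(-12 + x\right) = \left(-12 + x\right) \left(6 + A\right)$)
$- E{\left(-8,-5 \right)} + P{\left(-5,-5 \right)} 407 = - (-72 - -96 + 6 \left(-5\right) - -40) + 12 \cdot 407 = - (-72 + 96 - 30 + 40) + 4884 = \left(-1\right) 34 + 4884 = -34 + 4884 = 4850$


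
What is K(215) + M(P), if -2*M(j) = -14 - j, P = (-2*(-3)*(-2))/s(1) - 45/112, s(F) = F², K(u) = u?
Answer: 48339/224 ≈ 215.80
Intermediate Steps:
P = -1389/112 (P = (-2*(-3)*(-2))/(1²) - 45/112 = (6*(-2))/1 - 45*1/112 = -12*1 - 45/112 = -12 - 45/112 = -1389/112 ≈ -12.402)
M(j) = 7 + j/2 (M(j) = -(-14 - j)/2 = 7 + j/2)
K(215) + M(P) = 215 + (7 + (½)*(-1389/112)) = 215 + (7 - 1389/224) = 215 + 179/224 = 48339/224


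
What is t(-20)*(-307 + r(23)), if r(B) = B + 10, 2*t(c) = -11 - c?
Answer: -1233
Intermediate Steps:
t(c) = -11/2 - c/2 (t(c) = (-11 - c)/2 = -11/2 - c/2)
r(B) = 10 + B
t(-20)*(-307 + r(23)) = (-11/2 - 1/2*(-20))*(-307 + (10 + 23)) = (-11/2 + 10)*(-307 + 33) = (9/2)*(-274) = -1233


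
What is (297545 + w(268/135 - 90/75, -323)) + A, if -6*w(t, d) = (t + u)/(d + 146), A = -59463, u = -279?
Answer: 34133778781/143370 ≈ 2.3808e+5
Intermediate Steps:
w(t, d) = -(-279 + t)/(6*(146 + d)) (w(t, d) = -(t - 279)/(6*(d + 146)) = -(-279 + t)/(6*(146 + d)))
(297545 + w(268/135 - 90/75, -323)) + A = (297545 + (279 - (268/135 - 90/75))/(6*(146 - 323))) - 59463 = (297545 + (⅙)*(279 - (268*(1/135) - 90*1/75))/(-177)) - 59463 = (297545 + (⅙)*(-1/177)*(279 - (268/135 - 6/5))) - 59463 = (297545 + (⅙)*(-1/177)*(279 - 1*106/135)) - 59463 = (297545 + (⅙)*(-1/177)*(279 - 106/135)) - 59463 = (297545 + (⅙)*(-1/177)*(37559/135)) - 59463 = (297545 - 37559/143370) - 59463 = 42658989091/143370 - 59463 = 34133778781/143370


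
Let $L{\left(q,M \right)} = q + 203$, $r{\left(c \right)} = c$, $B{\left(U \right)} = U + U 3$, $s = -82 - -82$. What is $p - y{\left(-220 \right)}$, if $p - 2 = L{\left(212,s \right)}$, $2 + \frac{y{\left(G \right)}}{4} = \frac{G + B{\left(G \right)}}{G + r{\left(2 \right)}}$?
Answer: $\frac{44125}{109} \approx 404.82$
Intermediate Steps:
$s = 0$ ($s = -82 + 82 = 0$)
$B{\left(U \right)} = 4 U$ ($B{\left(U \right)} = U + 3 U = 4 U$)
$y{\left(G \right)} = -8 + \frac{20 G}{2 + G}$ ($y{\left(G \right)} = -8 + 4 \frac{G + 4 G}{G + 2} = -8 + 4 \frac{5 G}{2 + G} = -8 + \frac{20 G}{2 + G}$)
$L{\left(q,M \right)} = 203 + q$
$p = 417$ ($p = 2 + \left(203 + 212\right) = 2 + 415 = 417$)
$p - y{\left(-220 \right)} = 417 - \frac{4 \left(-4 + 3 \left(-220\right)\right)}{2 - 220} = 417 - \frac{4 \left(-4 - 660\right)}{-218} = 417 - 4 \left(- \frac{1}{218}\right) \left(-664\right) = 417 - \frac{1328}{109} = \frac{44125}{109}$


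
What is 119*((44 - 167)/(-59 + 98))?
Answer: -4879/13 ≈ -375.31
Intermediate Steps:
119*((44 - 167)/(-59 + 98)) = 119*(-123/39) = 119*(-123*1/39) = 119*(-41/13) = -4879/13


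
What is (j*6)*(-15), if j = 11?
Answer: -990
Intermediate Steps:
(j*6)*(-15) = (11*6)*(-15) = 66*(-15) = -990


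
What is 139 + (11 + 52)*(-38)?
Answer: -2255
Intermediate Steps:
139 + (11 + 52)*(-38) = 139 + 63*(-38) = 139 - 2394 = -2255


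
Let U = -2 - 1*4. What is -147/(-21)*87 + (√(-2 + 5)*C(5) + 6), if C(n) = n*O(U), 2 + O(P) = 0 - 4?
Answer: 615 - 30*√3 ≈ 563.04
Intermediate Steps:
U = -6 (U = -2 - 4 = -6)
O(P) = -6 (O(P) = -2 + (0 - 4) = -2 - 4 = -6)
C(n) = -6*n (C(n) = n*(-6) = -6*n)
-147/(-21)*87 + (√(-2 + 5)*C(5) + 6) = -147/(-21)*87 + (√(-2 + 5)*(-6*5) + 6) = -147*(-1/21)*87 + (√3*(-30) + 6) = 7*87 + (-30*√3 + 6) = 609 + (6 - 30*√3) = 615 - 30*√3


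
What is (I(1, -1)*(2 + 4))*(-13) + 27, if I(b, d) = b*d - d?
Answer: 27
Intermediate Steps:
I(b, d) = -d + b*d
(I(1, -1)*(2 + 4))*(-13) + 27 = ((-(-1 + 1))*(2 + 4))*(-13) + 27 = (-1*0*6)*(-13) + 27 = (0*6)*(-13) + 27 = 0*(-13) + 27 = 0 + 27 = 27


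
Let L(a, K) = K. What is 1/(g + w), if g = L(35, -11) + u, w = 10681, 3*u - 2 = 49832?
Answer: 3/81844 ≈ 3.6655e-5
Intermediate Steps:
u = 49834/3 (u = ⅔ + (⅓)*49832 = ⅔ + 49832/3 = 49834/3 ≈ 16611.)
g = 49801/3 (g = -11 + 49834/3 = 49801/3 ≈ 16600.)
1/(g + w) = 1/(49801/3 + 10681) = 1/(81844/3) = 3/81844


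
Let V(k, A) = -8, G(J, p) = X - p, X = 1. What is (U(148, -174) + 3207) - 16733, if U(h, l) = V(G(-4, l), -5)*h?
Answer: -14710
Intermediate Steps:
G(J, p) = 1 - p
U(h, l) = -8*h
(U(148, -174) + 3207) - 16733 = (-8*148 + 3207) - 16733 = (-1184 + 3207) - 16733 = 2023 - 16733 = -14710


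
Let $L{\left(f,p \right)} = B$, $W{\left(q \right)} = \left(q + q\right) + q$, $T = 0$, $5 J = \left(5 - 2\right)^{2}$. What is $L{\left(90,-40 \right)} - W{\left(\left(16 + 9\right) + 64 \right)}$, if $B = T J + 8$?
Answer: $-259$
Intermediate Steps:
$J = \frac{9}{5}$ ($J = \frac{\left(5 - 2\right)^{2}}{5} = \frac{3^{2}}{5} = \frac{1}{5} \cdot 9 = \frac{9}{5} \approx 1.8$)
$W{\left(q \right)} = 3 q$ ($W{\left(q \right)} = 2 q + q = 3 q$)
$B = 8$ ($B = 0 \cdot \frac{9}{5} + 8 = 0 + 8 = 8$)
$L{\left(f,p \right)} = 8$
$L{\left(90,-40 \right)} - W{\left(\left(16 + 9\right) + 64 \right)} = 8 - 3 \left(\left(16 + 9\right) + 64\right) = 8 - 3 \left(25 + 64\right) = 8 - 3 \cdot 89 = 8 - 267 = -259$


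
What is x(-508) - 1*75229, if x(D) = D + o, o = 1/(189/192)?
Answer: -4771367/63 ≈ -75736.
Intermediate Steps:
o = 64/63 (o = 1/(189*(1/192)) = 1/(63/64) = 64/63 ≈ 1.0159)
x(D) = 64/63 + D (x(D) = D + 64/63 = 64/63 + D)
x(-508) - 1*75229 = (64/63 - 508) - 1*75229 = -31940/63 - 75229 = -4771367/63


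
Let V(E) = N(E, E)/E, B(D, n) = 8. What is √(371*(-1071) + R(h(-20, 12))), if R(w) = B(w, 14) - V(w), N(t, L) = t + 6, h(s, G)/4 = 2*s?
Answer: I*√158933585/20 ≈ 630.34*I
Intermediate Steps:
h(s, G) = 8*s (h(s, G) = 4*(2*s) = 8*s)
N(t, L) = 6 + t
V(E) = (6 + E)/E
R(w) = 8 - (6 + w)/w
√(371*(-1071) + R(h(-20, 12))) = √(371*(-1071) + (7 - 6/(8*(-20)))) = √(-397341 + (7 - 6/(-160))) = √(-397341 + (7 - 6*(-1/160))) = √(-397341 + (7 + 3/80)) = √(-397341 + 563/80) = √(-31786717/80) = I*√158933585/20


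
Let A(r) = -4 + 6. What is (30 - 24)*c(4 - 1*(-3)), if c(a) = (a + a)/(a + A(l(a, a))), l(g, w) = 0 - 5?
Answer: 28/3 ≈ 9.3333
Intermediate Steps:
l(g, w) = -5
A(r) = 2
c(a) = 2*a/(2 + a) (c(a) = (a + a)/(a + 2) = (2*a)/(2 + a) = 2*a/(2 + a))
(30 - 24)*c(4 - 1*(-3)) = (30 - 24)*(2*(4 - 1*(-3))/(2 + (4 - 1*(-3)))) = 6*(2*(4 + 3)/(2 + (4 + 3))) = 6*(2*7/(2 + 7)) = 6*(2*7/9) = 6*(2*7*(⅑)) = 6*(14/9) = 28/3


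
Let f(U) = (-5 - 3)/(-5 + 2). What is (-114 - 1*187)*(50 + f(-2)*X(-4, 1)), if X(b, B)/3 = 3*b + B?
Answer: 11438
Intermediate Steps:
f(U) = 8/3 (f(U) = -8/(-3) = -8*(-⅓) = 8/3)
X(b, B) = 3*B + 9*b (X(b, B) = 3*(3*b + B) = 3*(B + 3*b) = 3*B + 9*b)
(-114 - 1*187)*(50 + f(-2)*X(-4, 1)) = (-114 - 1*187)*(50 + 8*(3*1 + 9*(-4))/3) = (-114 - 187)*(50 + 8*(3 - 36)/3) = -301*(50 + (8/3)*(-33)) = -301*(50 - 88) = -301*(-38) = 11438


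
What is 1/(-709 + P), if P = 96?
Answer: -1/613 ≈ -0.0016313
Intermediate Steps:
1/(-709 + P) = 1/(-709 + 96) = 1/(-613) = -1/613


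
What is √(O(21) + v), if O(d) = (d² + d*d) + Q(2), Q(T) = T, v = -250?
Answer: √634 ≈ 25.179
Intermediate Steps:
O(d) = 2 + 2*d² (O(d) = (d² + d*d) + 2 = (d² + d²) + 2 = 2*d² + 2 = 2 + 2*d²)
√(O(21) + v) = √((2 + 2*21²) - 250) = √((2 + 2*441) - 250) = √((2 + 882) - 250) = √(884 - 250) = √634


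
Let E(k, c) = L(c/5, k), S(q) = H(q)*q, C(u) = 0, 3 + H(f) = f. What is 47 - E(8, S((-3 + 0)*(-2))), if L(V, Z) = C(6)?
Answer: 47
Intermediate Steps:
H(f) = -3 + f
L(V, Z) = 0
S(q) = q*(-3 + q) (S(q) = (-3 + q)*q = q*(-3 + q))
E(k, c) = 0
47 - E(8, S((-3 + 0)*(-2))) = 47 - 1*0 = 47 + 0 = 47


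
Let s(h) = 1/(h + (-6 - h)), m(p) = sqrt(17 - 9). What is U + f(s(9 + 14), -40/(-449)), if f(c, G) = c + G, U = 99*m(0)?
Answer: -209/2694 + 198*sqrt(2) ≈ 279.94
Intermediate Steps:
m(p) = 2*sqrt(2) (m(p) = sqrt(8) = 2*sqrt(2))
U = 198*sqrt(2) (U = 99*(2*sqrt(2)) = 198*sqrt(2) ≈ 280.01)
s(h) = -1/6 (s(h) = 1/(-6) = -1/6)
f(c, G) = G + c
U + f(s(9 + 14), -40/(-449)) = 198*sqrt(2) + (-40/(-449) - 1/6) = 198*sqrt(2) + (-40*(-1/449) - 1/6) = 198*sqrt(2) + (40/449 - 1/6) = 198*sqrt(2) - 209/2694 = -209/2694 + 198*sqrt(2)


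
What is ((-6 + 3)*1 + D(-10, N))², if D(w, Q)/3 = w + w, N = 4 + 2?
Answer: 3969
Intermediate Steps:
N = 6
D(w, Q) = 6*w (D(w, Q) = 3*(w + w) = 3*(2*w) = 6*w)
((-6 + 3)*1 + D(-10, N))² = ((-6 + 3)*1 + 6*(-10))² = (-3*1 - 60)² = (-3 - 60)² = (-63)² = 3969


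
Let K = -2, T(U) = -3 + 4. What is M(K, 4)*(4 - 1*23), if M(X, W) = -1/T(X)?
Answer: 19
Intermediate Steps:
T(U) = 1
M(X, W) = -1 (M(X, W) = -1/1 = -1*1 = -1)
M(K, 4)*(4 - 1*23) = -(4 - 1*23) = -(4 - 23) = -1*(-19) = 19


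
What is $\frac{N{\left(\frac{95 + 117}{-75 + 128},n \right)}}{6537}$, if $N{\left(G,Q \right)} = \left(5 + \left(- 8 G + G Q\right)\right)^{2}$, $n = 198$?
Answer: $\frac{195075}{2179} \approx 89.525$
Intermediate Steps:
$N{\left(G,Q \right)} = \left(5 - 8 G + G Q\right)^{2}$
$\frac{N{\left(\frac{95 + 117}{-75 + 128},n \right)}}{6537} = \frac{\left(5 - 8 \frac{95 + 117}{-75 + 128} + \frac{95 + 117}{-75 + 128} \cdot 198\right)^{2}}{6537} = \left(5 - 8 \cdot \frac{212}{53} + \frac{212}{53} \cdot 198\right)^{2} \cdot \frac{1}{6537} = \left(5 - 8 \cdot 212 \cdot \frac{1}{53} + 212 \cdot \frac{1}{53} \cdot 198\right)^{2} \cdot \frac{1}{6537} = \left(5 - 32 + 4 \cdot 198\right)^{2} \cdot \frac{1}{6537} = \left(5 - 32 + 792\right)^{2} \cdot \frac{1}{6537} = 765^{2} \cdot \frac{1}{6537} = 585225 \cdot \frac{1}{6537} = \frac{195075}{2179}$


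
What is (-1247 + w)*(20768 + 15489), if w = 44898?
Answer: 1582654307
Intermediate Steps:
(-1247 + w)*(20768 + 15489) = (-1247 + 44898)*(20768 + 15489) = 43651*36257 = 1582654307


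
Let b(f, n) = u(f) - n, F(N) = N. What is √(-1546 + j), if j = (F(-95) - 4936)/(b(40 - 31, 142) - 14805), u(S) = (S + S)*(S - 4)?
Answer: I*√341174528587/14857 ≈ 39.315*I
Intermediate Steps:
u(S) = 2*S*(-4 + S) (u(S) = (2*S)*(-4 + S) = 2*S*(-4 + S))
b(f, n) = -n + 2*f*(-4 + f) (b(f, n) = 2*f*(-4 + f) - n = -n + 2*f*(-4 + f))
j = 5031/14857 (j = (-95 - 4936)/((-1*142 + 2*(40 - 31)*(-4 + (40 - 31))) - 14805) = -5031/((-142 + 2*9*(-4 + 9)) - 14805) = -5031/((-142 + 2*9*5) - 14805) = -5031/((-142 + 90) - 14805) = -5031/(-52 - 14805) = -5031/(-14857) = -5031*(-1/14857) = 5031/14857 ≈ 0.33863)
√(-1546 + j) = √(-1546 + 5031/14857) = √(-22963891/14857) = I*√341174528587/14857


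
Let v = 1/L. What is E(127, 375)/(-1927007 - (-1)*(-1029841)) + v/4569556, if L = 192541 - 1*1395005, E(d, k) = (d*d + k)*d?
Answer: -719811930127381795/1015441957269601152 ≈ -0.70887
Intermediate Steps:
E(d, k) = d*(k + d²) (E(d, k) = (d² + k)*d = (k + d²)*d = d*(k + d²))
L = -1202464 (L = 192541 - 1395005 = -1202464)
v = -1/1202464 (v = 1/(-1202464) = -1/1202464 ≈ -8.3163e-7)
E(127, 375)/(-1927007 - (-1)*(-1029841)) + v/4569556 = (127*(375 + 127²))/(-1927007 - (-1)*(-1029841)) - 1/1202464/4569556 = (127*(375 + 16129))/(-1927007 - 1*1029841) - 1/1202464*1/4569556 = (127*16504)/(-1927007 - 1029841) - 1/5494726585984 = 2096008/(-2956848) - 1/5494726585984 = 2096008*(-1/2956848) - 1/5494726585984 = -262001/369606 - 1/5494726585984 = -719811930127381795/1015441957269601152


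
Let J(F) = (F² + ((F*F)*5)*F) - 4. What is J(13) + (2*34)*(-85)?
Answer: 5370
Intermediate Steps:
J(F) = -4 + F² + 5*F³ (J(F) = (F² + (F²*5)*F) - 4 = (F² + (5*F²)*F) - 4 = (F² + 5*F³) - 4 = -4 + F² + 5*F³)
J(13) + (2*34)*(-85) = (-4 + 13² + 5*13³) + (2*34)*(-85) = (-4 + 169 + 5*2197) + 68*(-85) = (-4 + 169 + 10985) - 5780 = 11150 - 5780 = 5370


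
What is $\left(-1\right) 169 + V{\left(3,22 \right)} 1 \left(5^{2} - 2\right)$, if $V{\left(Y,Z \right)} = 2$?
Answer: $-123$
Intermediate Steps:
$\left(-1\right) 169 + V{\left(3,22 \right)} 1 \left(5^{2} - 2\right) = \left(-1\right) 169 + 2 \cdot 1 \left(5^{2} - 2\right) = -169 + 2 \cdot 1 \left(25 - 2\right) = -169 + 2 \cdot 1 \cdot 23 = -169 + 2 \cdot 23 = -169 + 46 = -123$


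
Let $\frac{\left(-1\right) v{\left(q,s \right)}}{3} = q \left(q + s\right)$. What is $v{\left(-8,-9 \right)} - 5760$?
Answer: $-6168$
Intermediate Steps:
$v{\left(q,s \right)} = - 3 q \left(q + s\right)$
$v{\left(-8,-9 \right)} - 5760 = \left(-3\right) \left(-8\right) \left(-8 - 9\right) - 5760 = \left(-3\right) \left(-8\right) \left(-17\right) - 5760 = -408 - 5760 = -6168$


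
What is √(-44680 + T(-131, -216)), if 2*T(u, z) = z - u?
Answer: I*√178890/2 ≈ 211.48*I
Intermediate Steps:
T(u, z) = z/2 - u/2 (T(u, z) = (z - u)/2 = z/2 - u/2)
√(-44680 + T(-131, -216)) = √(-44680 + ((½)*(-216) - ½*(-131))) = √(-44680 + (-108 + 131/2)) = √(-44680 - 85/2) = √(-89445/2) = I*√178890/2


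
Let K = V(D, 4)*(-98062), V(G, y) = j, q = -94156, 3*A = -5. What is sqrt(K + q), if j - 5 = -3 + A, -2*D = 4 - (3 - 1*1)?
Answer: I*sqrt(1141590)/3 ≈ 356.15*I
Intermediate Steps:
A = -5/3 (A = (1/3)*(-5) = -5/3 ≈ -1.6667)
D = -1 (D = -(4 - (3 - 1*1))/2 = -(4 - (3 - 1))/2 = -(4 - 1*2)/2 = -(4 - 2)/2 = -1/2*2 = -1)
j = 1/3 (j = 5 + (-3 - 5/3) = 5 - 14/3 = 1/3 ≈ 0.33333)
V(G, y) = 1/3
K = -98062/3 (K = (1/3)*(-98062) = -98062/3 ≈ -32687.)
sqrt(K + q) = sqrt(-98062/3 - 94156) = sqrt(-380530/3) = I*sqrt(1141590)/3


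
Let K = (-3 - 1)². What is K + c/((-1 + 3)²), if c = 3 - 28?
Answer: 39/4 ≈ 9.7500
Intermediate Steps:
c = -25
K = 16 (K = (-4)² = 16)
K + c/((-1 + 3)²) = 16 - 25/(-1 + 3)² = 16 - 25/(2²) = 16 - 25/4 = 39/4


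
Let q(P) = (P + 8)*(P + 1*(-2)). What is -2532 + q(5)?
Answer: -2493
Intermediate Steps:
q(P) = (-2 + P)*(8 + P) (q(P) = (8 + P)*(P - 2) = (8 + P)*(-2 + P) = (-2 + P)*(8 + P))
-2532 + q(5) = -2532 + (-16 + 5**2 + 6*5) = -2532 + (-16 + 25 + 30) = -2532 + 39 = -2493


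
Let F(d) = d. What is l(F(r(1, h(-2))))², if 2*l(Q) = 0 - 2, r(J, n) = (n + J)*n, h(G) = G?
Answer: 1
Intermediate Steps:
r(J, n) = n*(J + n) (r(J, n) = (J + n)*n = n*(J + n))
l(Q) = -1 (l(Q) = (0 - 2)/2 = (½)*(-2) = -1)
l(F(r(1, h(-2))))² = (-1)² = 1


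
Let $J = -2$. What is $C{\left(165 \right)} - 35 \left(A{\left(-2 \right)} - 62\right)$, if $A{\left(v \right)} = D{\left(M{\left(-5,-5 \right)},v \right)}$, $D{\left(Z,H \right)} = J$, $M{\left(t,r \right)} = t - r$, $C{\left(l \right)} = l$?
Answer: $2405$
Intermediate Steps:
$D{\left(Z,H \right)} = -2$
$A{\left(v \right)} = -2$
$C{\left(165 \right)} - 35 \left(A{\left(-2 \right)} - 62\right) = 165 - 35 \left(-2 - 62\right) = 165 - -2240 = 165 + 2240 = 2405$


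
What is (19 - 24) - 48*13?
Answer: -629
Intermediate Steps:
(19 - 24) - 48*13 = -5 - 624 = -629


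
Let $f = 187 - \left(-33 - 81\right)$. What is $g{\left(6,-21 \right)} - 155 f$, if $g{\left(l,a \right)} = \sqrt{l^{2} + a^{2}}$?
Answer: $-46655 + 3 \sqrt{53} \approx -46633.0$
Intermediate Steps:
$g{\left(l,a \right)} = \sqrt{a^{2} + l^{2}}$
$f = 301$ ($f = 187 - -114 = 187 + 114 = 301$)
$g{\left(6,-21 \right)} - 155 f = \sqrt{\left(-21\right)^{2} + 6^{2}} - 46655 = \sqrt{441 + 36} - 46655 = \sqrt{477} - 46655 = 3 \sqrt{53} - 46655 = -46655 + 3 \sqrt{53}$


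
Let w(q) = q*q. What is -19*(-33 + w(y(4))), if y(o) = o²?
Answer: -4237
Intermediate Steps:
w(q) = q²
-19*(-33 + w(y(4))) = -19*(-33 + (4²)²) = -19*(-33 + 16²) = -19*(-33 + 256) = -19*223 = -4237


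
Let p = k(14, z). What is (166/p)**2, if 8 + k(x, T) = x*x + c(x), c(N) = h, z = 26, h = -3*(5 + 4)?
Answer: 27556/25921 ≈ 1.0631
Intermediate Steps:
h = -27 (h = -3*9 = -27)
c(N) = -27
k(x, T) = -35 + x**2 (k(x, T) = -8 + (x*x - 27) = -8 + (x**2 - 27) = -8 + (-27 + x**2) = -35 + x**2)
p = 161 (p = -35 + 14**2 = -35 + 196 = 161)
(166/p)**2 = (166/161)**2 = 27556/25921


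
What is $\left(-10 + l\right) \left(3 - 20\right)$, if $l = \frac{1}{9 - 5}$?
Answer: $\frac{663}{4} \approx 165.75$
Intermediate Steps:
$l = \frac{1}{4} \approx 0.25$
$\left(-10 + l\right) \left(3 - 20\right) = \left(-10 + \frac{1}{4}\right) \left(3 - 20\right) = - \frac{39 \left(3 - 20\right)}{4} = \left(- \frac{39}{4}\right) \left(-17\right) = \frac{663}{4}$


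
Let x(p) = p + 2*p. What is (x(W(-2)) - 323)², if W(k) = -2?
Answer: 108241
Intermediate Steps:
x(p) = 3*p
(x(W(-2)) - 323)² = (3*(-2) - 323)² = (-6 - 323)² = (-329)² = 108241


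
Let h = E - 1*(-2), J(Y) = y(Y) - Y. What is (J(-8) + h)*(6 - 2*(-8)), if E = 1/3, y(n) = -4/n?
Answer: 715/3 ≈ 238.33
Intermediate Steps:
J(Y) = -Y - 4/Y (J(Y) = -4/Y - Y = -Y - 4/Y)
E = ⅓ ≈ 0.33333
h = 7/3 (h = ⅓ - 1*(-2) = ⅓ + 2 = 7/3 ≈ 2.3333)
(J(-8) + h)*(6 - 2*(-8)) = ((-1*(-8) - 4/(-8)) + 7/3)*(6 - 2*(-8)) = ((8 - 4*(-⅛)) + 7/3)*(6 + 16) = ((8 + ½) + 7/3)*22 = (17/2 + 7/3)*22 = (65/6)*22 = 715/3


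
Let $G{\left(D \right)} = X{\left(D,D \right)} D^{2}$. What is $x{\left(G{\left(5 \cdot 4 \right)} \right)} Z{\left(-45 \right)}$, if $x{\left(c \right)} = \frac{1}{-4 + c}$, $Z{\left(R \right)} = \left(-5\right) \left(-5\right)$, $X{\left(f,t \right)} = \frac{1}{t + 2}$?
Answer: $\frac{275}{156} \approx 1.7628$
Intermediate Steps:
$X{\left(f,t \right)} = \frac{1}{2 + t}$
$Z{\left(R \right)} = 25$
$G{\left(D \right)} = \frac{D^{2}}{2 + D}$
$x{\left(G{\left(5 \cdot 4 \right)} \right)} Z{\left(-45 \right)} = \frac{1}{-4 + \frac{\left(5 \cdot 4\right)^{2}}{2 + 5 \cdot 4}} \cdot 25 = \frac{1}{-4 + \frac{20^{2}}{2 + 20}} \cdot 25 = \frac{1}{-4 + \frac{400}{22}} \cdot 25 = \frac{1}{-4 + 400 \cdot \frac{1}{22}} \cdot 25 = \frac{1}{-4 + \frac{200}{11}} \cdot 25 = \frac{1}{\frac{156}{11}} \cdot 25 = \frac{11}{156} \cdot 25 = \frac{275}{156}$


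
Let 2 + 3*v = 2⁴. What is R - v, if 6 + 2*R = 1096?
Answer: 1621/3 ≈ 540.33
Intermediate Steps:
v = 14/3 (v = -⅔ + (⅓)*2⁴ = -⅔ + (⅓)*16 = -⅔ + 16/3 = 14/3 ≈ 4.6667)
R = 545 (R = -3 + (½)*1096 = -3 + 548 = 545)
R - v = 545 - 1*14/3 = 545 - 14/3 = 1621/3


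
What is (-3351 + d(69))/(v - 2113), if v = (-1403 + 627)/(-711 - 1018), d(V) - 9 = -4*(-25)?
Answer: 5605418/3652601 ≈ 1.5346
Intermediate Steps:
d(V) = 109 (d(V) = 9 - 4*(-25) = 9 + 100 = 109)
v = 776/1729 (v = -776/(-1729) = -776*(-1/1729) = 776/1729 ≈ 0.44881)
(-3351 + d(69))/(v - 2113) = (-3351 + 109)/(776/1729 - 2113) = -3242/(-3652601/1729) = -3242*(-1729/3652601) = 5605418/3652601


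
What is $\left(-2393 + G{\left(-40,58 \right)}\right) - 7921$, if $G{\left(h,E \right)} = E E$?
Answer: $-6950$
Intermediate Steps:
$G{\left(h,E \right)} = E^{2}$
$\left(-2393 + G{\left(-40,58 \right)}\right) - 7921 = \left(-2393 + 58^{2}\right) - 7921 = \left(-2393 + 3364\right) - 7921 = 971 - 7921 = -6950$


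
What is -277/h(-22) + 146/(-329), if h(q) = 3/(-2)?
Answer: 181828/987 ≈ 184.22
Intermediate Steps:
h(q) = -3/2 (h(q) = 3*(-½) = -3/2)
-277/h(-22) + 146/(-329) = -277/(-3/2) + 146/(-329) = -277*(-⅔) + 146*(-1/329) = 554/3 - 146/329 = 181828/987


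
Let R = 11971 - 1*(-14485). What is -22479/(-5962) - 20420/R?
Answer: 29560024/9858167 ≈ 2.9985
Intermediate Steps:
R = 26456 (R = 11971 + 14485 = 26456)
-22479/(-5962) - 20420/R = -22479/(-5962) - 20420/26456 = -22479*(-1/5962) - 20420*1/26456 = 22479/5962 - 5105/6614 = 29560024/9858167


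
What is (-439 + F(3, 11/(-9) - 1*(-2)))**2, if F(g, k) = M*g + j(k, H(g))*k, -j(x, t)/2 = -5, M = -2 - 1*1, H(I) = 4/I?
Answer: 15697444/81 ≈ 1.9380e+5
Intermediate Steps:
M = -3 (M = -2 - 1 = -3)
j(x, t) = 10 (j(x, t) = -2*(-5) = 10)
F(g, k) = -3*g + 10*k
(-439 + F(3, 11/(-9) - 1*(-2)))**2 = (-439 + (-3*3 + 10*(11/(-9) - 1*(-2))))**2 = (-439 + (-9 + 10*(11*(-1/9) + 2)))**2 = (-439 + (-9 + 10*(-11/9 + 2)))**2 = (-439 + (-9 + 10*(7/9)))**2 = (-439 + (-9 + 70/9))**2 = (-439 - 11/9)**2 = (-3962/9)**2 = 15697444/81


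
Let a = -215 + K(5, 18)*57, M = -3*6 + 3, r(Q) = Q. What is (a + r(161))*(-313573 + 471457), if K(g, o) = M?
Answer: -143516556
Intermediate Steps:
M = -15 (M = -18 + 3 = -15)
K(g, o) = -15
a = -1070 (a = -215 - 15*57 = -215 - 855 = -1070)
(a + r(161))*(-313573 + 471457) = (-1070 + 161)*(-313573 + 471457) = -909*157884 = -143516556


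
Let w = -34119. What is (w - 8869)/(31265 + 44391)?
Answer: -10747/18914 ≈ -0.56820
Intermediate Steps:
(w - 8869)/(31265 + 44391) = (-34119 - 8869)/(31265 + 44391) = -42988/75656 = -42988*1/75656 = -10747/18914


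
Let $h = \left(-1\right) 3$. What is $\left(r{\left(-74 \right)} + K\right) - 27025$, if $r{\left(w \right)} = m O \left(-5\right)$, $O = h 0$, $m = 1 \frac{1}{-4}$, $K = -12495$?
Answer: $-39520$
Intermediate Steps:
$m = - \frac{1}{4}$ ($m = 1 \left(- \frac{1}{4}\right) = - \frac{1}{4} \approx -0.25$)
$h = -3$
$O = 0$ ($O = \left(-3\right) 0 = 0$)
$r{\left(w \right)} = 0$ ($r{\left(w \right)} = \left(- \frac{1}{4}\right) 0 \left(-5\right) = 0 \left(-5\right) = 0$)
$\left(r{\left(-74 \right)} + K\right) - 27025 = \left(0 - 12495\right) - 27025 = -12495 - 27025 = -39520$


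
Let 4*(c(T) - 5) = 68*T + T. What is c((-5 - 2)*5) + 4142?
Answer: 14173/4 ≈ 3543.3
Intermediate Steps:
c(T) = 5 + 69*T/4 (c(T) = 5 + (68*T + T)/4 = 5 + (69*T)/4 = 5 + 69*T/4)
c((-5 - 2)*5) + 4142 = (5 + 69*((-5 - 2)*5)/4) + 4142 = (5 + 69*(-7*5)/4) + 4142 = (5 + (69/4)*(-35)) + 4142 = (5 - 2415/4) + 4142 = -2395/4 + 4142 = 14173/4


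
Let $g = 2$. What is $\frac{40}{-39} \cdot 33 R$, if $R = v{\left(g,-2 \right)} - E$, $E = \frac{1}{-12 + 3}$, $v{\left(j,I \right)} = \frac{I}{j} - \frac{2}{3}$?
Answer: $\frac{6160}{117} \approx 52.65$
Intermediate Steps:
$v{\left(j,I \right)} = - \frac{2}{3} + \frac{I}{j}$ ($v{\left(j,I \right)} = \frac{I}{j} - \frac{2}{3} = - \frac{2}{3} + \frac{I}{j}$)
$E = - \frac{1}{9}$ ($E = \frac{1}{-9} = - \frac{1}{9} \approx -0.11111$)
$R = - \frac{14}{9}$ ($R = \left(- \frac{2}{3} - \frac{2}{2}\right) - - \frac{1}{9} = \left(- \frac{2}{3} - 1\right) + \frac{1}{9} = - \frac{5}{3} + \frac{1}{9} = - \frac{14}{9} \approx -1.5556$)
$\frac{40}{-39} \cdot 33 R = \frac{40}{-39} \cdot 33 \left(- \frac{14}{9}\right) = 40 \left(- \frac{1}{39}\right) 33 \left(- \frac{14}{9}\right) = \left(- \frac{40}{39}\right) 33 \left(- \frac{14}{9}\right) = \left(- \frac{440}{13}\right) \left(- \frac{14}{9}\right) = \frac{6160}{117}$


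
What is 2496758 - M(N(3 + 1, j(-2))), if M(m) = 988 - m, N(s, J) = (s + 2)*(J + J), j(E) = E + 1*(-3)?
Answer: 2495710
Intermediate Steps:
j(E) = -3 + E (j(E) = E - 3 = -3 + E)
N(s, J) = 2*J*(2 + s) (N(s, J) = (2 + s)*(2*J) = 2*J*(2 + s))
2496758 - M(N(3 + 1, j(-2))) = 2496758 - (988 - 2*(-3 - 2)*(2 + (3 + 1))) = 2496758 - (988 - 2*(-5)*(2 + 4)) = 2496758 - (988 - 2*(-5)*6) = 2496758 - (988 - 1*(-60)) = 2496758 - (988 + 60) = 2496758 - 1*1048 = 2496758 - 1048 = 2495710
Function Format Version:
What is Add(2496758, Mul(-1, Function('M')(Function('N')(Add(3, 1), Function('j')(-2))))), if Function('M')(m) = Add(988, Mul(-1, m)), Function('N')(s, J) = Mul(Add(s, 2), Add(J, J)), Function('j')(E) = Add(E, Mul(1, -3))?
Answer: 2495710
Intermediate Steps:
Function('j')(E) = Add(-3, E) (Function('j')(E) = Add(E, -3) = Add(-3, E))
Function('N')(s, J) = Mul(2, J, Add(2, s)) (Function('N')(s, J) = Mul(Add(2, s), Mul(2, J)) = Mul(2, J, Add(2, s)))
Add(2496758, Mul(-1, Function('M')(Function('N')(Add(3, 1), Function('j')(-2))))) = Add(2496758, Mul(-1, Add(988, Mul(-1, Mul(2, Add(-3, -2), Add(2, Add(3, 1))))))) = Add(2496758, Mul(-1, Add(988, Mul(-1, Mul(2, -5, Add(2, 4)))))) = Add(2496758, Mul(-1, Add(988, Mul(-1, Mul(2, -5, 6))))) = Add(2496758, Mul(-1, Add(988, Mul(-1, -60)))) = Add(2496758, Mul(-1, Add(988, 60))) = Add(2496758, Mul(-1, 1048)) = Add(2496758, -1048) = 2495710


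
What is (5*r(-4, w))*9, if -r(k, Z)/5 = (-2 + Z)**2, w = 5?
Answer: -2025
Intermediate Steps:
r(k, Z) = -5*(-2 + Z)**2
(5*r(-4, w))*9 = (5*(-5*(-2 + 5)**2))*9 = (5*(-5*3**2))*9 = (5*(-5*9))*9 = (5*(-45))*9 = -225*9 = -2025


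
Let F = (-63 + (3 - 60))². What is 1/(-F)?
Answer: -1/14400 ≈ -6.9444e-5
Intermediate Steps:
F = 14400 (F = (-63 - 57)² = (-120)² = 14400)
1/(-F) = 1/(-1*14400) = 1/(-14400) = -1/14400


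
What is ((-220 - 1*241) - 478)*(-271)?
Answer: 254469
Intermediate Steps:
((-220 - 1*241) - 478)*(-271) = ((-220 - 241) - 478)*(-271) = (-461 - 478)*(-271) = -939*(-271) = 254469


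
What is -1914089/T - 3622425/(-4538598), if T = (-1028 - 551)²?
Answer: 114766007401/3771939538706 ≈ 0.030426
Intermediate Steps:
T = 2493241 (T = (-1579)² = 2493241)
-1914089/T - 3622425/(-4538598) = -1914089/2493241 - 3622425/(-4538598) = -1914089*1/2493241 - 3622425*(-1/4538598) = -1914089/2493241 + 1207475/1512866 = 114766007401/3771939538706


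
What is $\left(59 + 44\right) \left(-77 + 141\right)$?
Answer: $6592$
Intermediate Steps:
$\left(59 + 44\right) \left(-77 + 141\right) = 103 \cdot 64 = 6592$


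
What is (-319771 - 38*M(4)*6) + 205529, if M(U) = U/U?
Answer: -114470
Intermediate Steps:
M(U) = 1
(-319771 - 38*M(4)*6) + 205529 = (-319771 - 38*1*6) + 205529 = (-319771 - 38*6) + 205529 = (-319771 - 228) + 205529 = -319999 + 205529 = -114470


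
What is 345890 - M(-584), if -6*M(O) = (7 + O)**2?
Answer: 2408269/6 ≈ 4.0138e+5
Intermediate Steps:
M(O) = -(7 + O)**2/6
345890 - M(-584) = 345890 - (-1)*(7 - 584)**2/6 = 345890 - (-1)*(-577)**2/6 = 345890 - (-1)*332929/6 = 345890 - 1*(-332929/6) = 345890 + 332929/6 = 2408269/6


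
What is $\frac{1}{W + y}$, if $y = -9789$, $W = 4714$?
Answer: $- \frac{1}{5075} \approx -0.00019704$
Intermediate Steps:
$\frac{1}{W + y} = \frac{1}{4714 - 9789} = \frac{1}{-5075} = - \frac{1}{5075}$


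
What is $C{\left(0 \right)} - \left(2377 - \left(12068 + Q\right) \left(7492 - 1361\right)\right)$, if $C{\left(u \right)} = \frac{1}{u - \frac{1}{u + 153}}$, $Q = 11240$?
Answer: $142898818$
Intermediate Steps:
$C{\left(u \right)} = \frac{1}{u - \frac{1}{153 + u}}$
$C{\left(0 \right)} - \left(2377 - \left(12068 + Q\right) \left(7492 - 1361\right)\right) = \frac{153 + 0}{-1 + 0^{2} + 153 \cdot 0} - \left(2377 - \left(12068 + 11240\right) \left(7492 - 1361\right)\right) = \frac{1}{-1 + 0 + 0} \cdot 153 - \left(2377 - 23308 \cdot 6131\right) = \frac{1}{-1} \cdot 153 - \left(2377 - 142901348\right) = \left(-1\right) 153 - \left(2377 - 142901348\right) = -153 - -142898971 = -153 + 142898971 = 142898818$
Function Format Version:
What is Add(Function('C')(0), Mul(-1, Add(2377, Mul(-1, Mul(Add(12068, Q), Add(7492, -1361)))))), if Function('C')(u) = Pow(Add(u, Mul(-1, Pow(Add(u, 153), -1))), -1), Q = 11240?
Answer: 142898818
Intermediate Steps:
Function('C')(u) = Pow(Add(u, Mul(-1, Pow(Add(153, u), -1))), -1)
Add(Function('C')(0), Mul(-1, Add(2377, Mul(-1, Mul(Add(12068, Q), Add(7492, -1361)))))) = Add(Mul(Pow(Add(-1, Pow(0, 2), Mul(153, 0)), -1), Add(153, 0)), Mul(-1, Add(2377, Mul(-1, Mul(Add(12068, 11240), Add(7492, -1361)))))) = Add(Mul(Pow(Add(-1, 0, 0), -1), 153), Mul(-1, Add(2377, Mul(-1, Mul(23308, 6131))))) = Add(Mul(Pow(-1, -1), 153), Mul(-1, Add(2377, Mul(-1, 142901348)))) = Add(Mul(-1, 153), Mul(-1, Add(2377, -142901348))) = Add(-153, Mul(-1, -142898971)) = Add(-153, 142898971) = 142898818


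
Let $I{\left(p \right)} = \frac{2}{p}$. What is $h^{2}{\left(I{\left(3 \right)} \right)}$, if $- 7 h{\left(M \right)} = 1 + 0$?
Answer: $\frac{1}{49} \approx 0.020408$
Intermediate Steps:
$h{\left(M \right)} = - \frac{1}{7}$ ($h{\left(M \right)} = - \frac{1 + 0}{7} = \left(- \frac{1}{7}\right) 1 = - \frac{1}{7}$)
$h^{2}{\left(I{\left(3 \right)} \right)} = \left(- \frac{1}{7}\right)^{2} = \frac{1}{49}$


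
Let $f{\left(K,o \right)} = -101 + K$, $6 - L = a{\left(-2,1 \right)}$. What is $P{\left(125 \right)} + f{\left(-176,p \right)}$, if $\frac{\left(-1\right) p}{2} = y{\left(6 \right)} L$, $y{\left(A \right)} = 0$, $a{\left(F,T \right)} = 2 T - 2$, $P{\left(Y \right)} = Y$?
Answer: $-152$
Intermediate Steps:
$a{\left(F,T \right)} = -2 + 2 T$
$L = 6$ ($L = 6 - \left(-2 + 2 \cdot 1\right) = 6 - \left(-2 + 2\right) = 6 - 0 = 6 + 0 = 6$)
$p = 0$ ($p = - 2 \cdot 0 \cdot 6 = \left(-2\right) 0 = 0$)
$P{\left(125 \right)} + f{\left(-176,p \right)} = 125 - 277 = -152$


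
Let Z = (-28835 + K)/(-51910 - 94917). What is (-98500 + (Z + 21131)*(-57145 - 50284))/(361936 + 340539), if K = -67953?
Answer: -13333368773205/4125691873 ≈ -3231.8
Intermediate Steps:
Z = 96788/146827 (Z = (-28835 - 67953)/(-51910 - 94917) = -96788/(-146827) = -96788*(-1/146827) = 96788/146827 ≈ 0.65920)
(-98500 + (Z + 21131)*(-57145 - 50284))/(361936 + 340539) = (-98500 + (96788/146827 + 21131)*(-57145 - 50284))/(361936 + 340539) = (-98500 + (3102698125/146827)*(-107429))/702475 = (-98500 - 333319756870625/146827)*(1/702475) = -333334219330125/146827*1/702475 = -13333368773205/4125691873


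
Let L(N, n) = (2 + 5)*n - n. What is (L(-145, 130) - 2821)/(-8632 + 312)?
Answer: 157/640 ≈ 0.24531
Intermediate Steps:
L(N, n) = 6*n (L(N, n) = 7*n - n = 6*n)
(L(-145, 130) - 2821)/(-8632 + 312) = (6*130 - 2821)/(-8632 + 312) = (780 - 2821)/(-8320) = -2041*(-1/8320) = 157/640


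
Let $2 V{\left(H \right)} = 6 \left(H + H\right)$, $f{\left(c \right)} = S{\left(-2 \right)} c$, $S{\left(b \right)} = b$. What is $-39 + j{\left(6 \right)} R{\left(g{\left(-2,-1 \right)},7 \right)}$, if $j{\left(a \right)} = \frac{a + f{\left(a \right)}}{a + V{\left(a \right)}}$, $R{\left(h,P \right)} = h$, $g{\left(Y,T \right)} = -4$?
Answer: $- \frac{269}{7} \approx -38.429$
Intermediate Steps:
$f{\left(c \right)} = - 2 c$
$V{\left(H \right)} = 6 H$ ($V{\left(H \right)} = \frac{6 \left(H + H\right)}{2} = \frac{6 \cdot 2 H}{2} = \frac{12 H}{2} = 6 H$)
$j{\left(a \right)} = - \frac{1}{7}$ ($j{\left(a \right)} = \frac{a - 2 a}{a + 6 a} = \frac{\left(-1\right) a}{7 a} = - a \frac{1}{7 a} = - \frac{1}{7}$)
$-39 + j{\left(6 \right)} R{\left(g{\left(-2,-1 \right)},7 \right)} = -39 - - \frac{4}{7} = -39 + \frac{4}{7} = - \frac{269}{7}$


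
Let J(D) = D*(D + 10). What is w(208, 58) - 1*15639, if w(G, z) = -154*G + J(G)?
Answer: -2327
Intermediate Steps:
J(D) = D*(10 + D)
w(G, z) = -154*G + G*(10 + G)
w(208, 58) - 1*15639 = 208*(-144 + 208) - 1*15639 = 208*64 - 15639 = 13312 - 15639 = -2327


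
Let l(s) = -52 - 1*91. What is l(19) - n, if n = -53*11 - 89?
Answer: 529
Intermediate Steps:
l(s) = -143 (l(s) = -52 - 91 = -143)
n = -672 (n = -583 - 89 = -672)
l(19) - n = -143 - 1*(-672) = -143 + 672 = 529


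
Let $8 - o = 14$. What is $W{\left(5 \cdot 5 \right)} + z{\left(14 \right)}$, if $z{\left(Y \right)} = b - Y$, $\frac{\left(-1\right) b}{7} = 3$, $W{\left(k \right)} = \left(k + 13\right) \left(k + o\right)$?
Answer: $687$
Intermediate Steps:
$o = -6$ ($o = 8 - 14 = -6$)
$W{\left(k \right)} = \left(-6 + k\right) \left(13 + k\right)$ ($W{\left(k \right)} = \left(k + 13\right) \left(k - 6\right) = \left(13 + k\right) \left(-6 + k\right) = \left(-6 + k\right) \left(13 + k\right)$)
$b = -21$ ($b = \left(-7\right) 3 = -21$)
$z{\left(Y \right)} = -21 - Y$
$W{\left(5 \cdot 5 \right)} + z{\left(14 \right)} = \left(-78 + \left(5 \cdot 5\right)^{2} + 7 \cdot 5 \cdot 5\right) - 35 = \left(-78 + 25^{2} + 7 \cdot 25\right) - 35 = \left(-78 + 625 + 175\right) - 35 = 722 - 35 = 687$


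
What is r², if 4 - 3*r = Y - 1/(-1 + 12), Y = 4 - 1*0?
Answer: 1/1089 ≈ 0.00091827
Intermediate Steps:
Y = 4 (Y = 4 + 0 = 4)
r = 1/33 (r = 4/3 - (4 - 1/(-1 + 12))/3 = 4/3 - (4 - 1/11)/3 = 4/3 - ⅓*43/11 = 4/3 - 43/33 = 1/33 ≈ 0.030303)
r² = (1/33)² = 1/1089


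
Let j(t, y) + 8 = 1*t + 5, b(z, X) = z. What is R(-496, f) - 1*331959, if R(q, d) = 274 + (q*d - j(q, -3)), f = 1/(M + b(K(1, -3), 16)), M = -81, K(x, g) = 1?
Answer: -1655899/5 ≈ -3.3118e+5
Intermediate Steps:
f = -1/80 (f = 1/(-81 + 1) = 1/(-80) = -1/80 ≈ -0.012500)
j(t, y) = -3 + t (j(t, y) = -8 + (1*t + 5) = -8 + (t + 5) = -8 + (5 + t) = -3 + t)
R(q, d) = 277 - q + d*q (R(q, d) = 274 + (q*d - (-3 + q)) = 274 + (d*q + (3 - q)) = 274 + (3 - q + d*q) = 277 - q + d*q)
R(-496, f) - 1*331959 = (277 - 1*(-496) - 1/80*(-496)) - 1*331959 = (277 + 496 + 31/5) - 331959 = 3896/5 - 331959 = -1655899/5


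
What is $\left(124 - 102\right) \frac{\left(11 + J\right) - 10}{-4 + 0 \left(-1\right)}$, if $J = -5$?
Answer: $22$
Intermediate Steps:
$\left(124 - 102\right) \frac{\left(11 + J\right) - 10}{-4 + 0 \left(-1\right)} = \left(124 - 102\right) \frac{\left(11 - 5\right) - 10}{-4 + 0 \left(-1\right)} = 22 \frac{6 - 10}{-4 + 0} = 22 \left(- \frac{4}{-4}\right) = 22 \left(\left(-4\right) \left(- \frac{1}{4}\right)\right) = 22 \cdot 1 = 22$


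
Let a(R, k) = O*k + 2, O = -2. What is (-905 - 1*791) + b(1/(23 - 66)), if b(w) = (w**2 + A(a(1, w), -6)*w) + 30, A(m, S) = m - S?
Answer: -3080779/1849 ≈ -1666.2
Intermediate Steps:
a(R, k) = 2 - 2*k (a(R, k) = -2*k + 2 = 2 - 2*k)
b(w) = 30 + w**2 + w*(8 - 2*w) (b(w) = (w**2 + ((2 - 2*w) - 1*(-6))*w) + 30 = (w**2 + ((2 - 2*w) + 6)*w) + 30 = (w**2 + (8 - 2*w)*w) + 30 = (w**2 + w*(8 - 2*w)) + 30 = 30 + w**2 + w*(8 - 2*w))
(-905 - 1*791) + b(1/(23 - 66)) = (-905 - 1*791) + (30 - (1/(23 - 66))**2 + 8/(23 - 66)) = (-905 - 791) + (30 - (1/(-43))**2 + 8/(-43)) = -1696 + (30 - (-1/43)**2 + 8*(-1/43)) = -1696 + (30 - 1*1/1849 - 8/43) = -1696 + (30 - 1/1849 - 8/43) = -1696 + 55125/1849 = -3080779/1849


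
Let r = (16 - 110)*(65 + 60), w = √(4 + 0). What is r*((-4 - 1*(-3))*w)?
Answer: 23500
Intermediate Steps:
w = 2 (w = √4 = 2)
r = -11750 (r = -94*125 = -11750)
r*((-4 - 1*(-3))*w) = -11750*(-4 - 1*(-3))*2 = -11750*(-4 + 3)*2 = -(-11750)*2 = -11750*(-2) = 23500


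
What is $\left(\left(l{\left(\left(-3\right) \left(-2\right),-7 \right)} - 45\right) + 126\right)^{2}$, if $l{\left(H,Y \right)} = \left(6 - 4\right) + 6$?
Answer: $7921$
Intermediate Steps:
$l{\left(H,Y \right)} = 8$ ($l{\left(H,Y \right)} = 2 + 6 = 8$)
$\left(\left(l{\left(\left(-3\right) \left(-2\right),-7 \right)} - 45\right) + 126\right)^{2} = \left(\left(8 - 45\right) + 126\right)^{2} = \left(-37 + 126\right)^{2} = 89^{2} = 7921$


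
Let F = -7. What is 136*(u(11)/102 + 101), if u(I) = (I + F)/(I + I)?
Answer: 453296/33 ≈ 13736.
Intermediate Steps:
u(I) = (-7 + I)/(2*I) (u(I) = (I - 7)/(I + I) = (-7 + I)/((2*I)) = (-7 + I)*(1/(2*I)) = (-7 + I)/(2*I))
136*(u(11)/102 + 101) = 136*(((1/2)*(-7 + 11)/11)/102 + 101) = 136*(((1/2)*(1/11)*4)*(1/102) + 101) = 136*((2/11)*(1/102) + 101) = 136*(1/561 + 101) = 136*(56662/561) = 453296/33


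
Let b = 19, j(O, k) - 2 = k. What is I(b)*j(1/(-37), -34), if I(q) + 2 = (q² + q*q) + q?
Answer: -23648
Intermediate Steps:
j(O, k) = 2 + k
I(q) = -2 + q + 2*q² (I(q) = -2 + ((q² + q*q) + q) = -2 + ((q² + q²) + q) = -2 + (2*q² + q) = -2 + (q + 2*q²) = -2 + q + 2*q²)
I(b)*j(1/(-37), -34) = (-2 + 19 + 2*19²)*(2 - 34) = (-2 + 19 + 2*361)*(-32) = (-2 + 19 + 722)*(-32) = 739*(-32) = -23648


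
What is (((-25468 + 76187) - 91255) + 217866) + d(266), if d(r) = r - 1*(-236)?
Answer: 177832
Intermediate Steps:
d(r) = 236 + r (d(r) = r + 236 = 236 + r)
(((-25468 + 76187) - 91255) + 217866) + d(266) = (((-25468 + 76187) - 91255) + 217866) + (236 + 266) = ((50719 - 91255) + 217866) + 502 = (-40536 + 217866) + 502 = 177330 + 502 = 177832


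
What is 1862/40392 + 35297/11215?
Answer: 723299377/226498140 ≈ 3.1934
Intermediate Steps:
1862/40392 + 35297/11215 = 1862*(1/40392) + 35297*(1/11215) = 931/20196 + 35297/11215 = 723299377/226498140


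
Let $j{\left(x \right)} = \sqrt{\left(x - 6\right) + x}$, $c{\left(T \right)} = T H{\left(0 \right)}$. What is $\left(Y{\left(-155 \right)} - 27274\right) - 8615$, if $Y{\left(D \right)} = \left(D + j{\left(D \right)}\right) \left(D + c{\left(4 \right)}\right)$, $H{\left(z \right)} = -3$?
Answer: $-10004 - 334 i \sqrt{79} \approx -10004.0 - 2968.7 i$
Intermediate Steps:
$c{\left(T \right)} = - 3 T$ ($c{\left(T \right)} = T \left(-3\right) = - 3 T$)
$j{\left(x \right)} = \sqrt{-6 + 2 x}$ ($j{\left(x \right)} = \sqrt{\left(x - 6\right) + x} = \sqrt{\left(-6 + x\right) + x} = \sqrt{-6 + 2 x}$)
$Y{\left(D \right)} = \left(-12 + D\right) \left(D + \sqrt{-6 + 2 D}\right)$ ($Y{\left(D \right)} = \left(D + \sqrt{-6 + 2 D}\right) \left(D - 12\right) = \left(D + \sqrt{-6 + 2 D}\right) \left(-12 + D\right) = \left(-12 + D\right) \left(D + \sqrt{-6 + 2 D}\right)$)
$\left(Y{\left(-155 \right)} - 27274\right) - 8615 = \left(\left(\left(-155\right)^{2} - -1860 - 12 \sqrt{-6 + 2 \left(-155\right)} - 155 \sqrt{-6 + 2 \left(-155\right)}\right) - 27274\right) - 8615 = \left(\left(24025 + 1860 - 12 \sqrt{-6 - 310} - 155 \sqrt{-6 - 310}\right) - 27274\right) - 8615 = \left(\left(24025 + 1860 - 12 \sqrt{-316} - 155 \sqrt{-316}\right) - 27274\right) - 8615 = \left(\left(24025 + 1860 - 12 \cdot 2 i \sqrt{79} - 155 \cdot 2 i \sqrt{79}\right) - 27274\right) - 8615 = \left(\left(24025 + 1860 - 24 i \sqrt{79} - 310 i \sqrt{79}\right) - 27274\right) - 8615 = \left(\left(25885 - 334 i \sqrt{79}\right) - 27274\right) - 8615 = \left(-1389 - 334 i \sqrt{79}\right) - 8615 = -10004 - 334 i \sqrt{79}$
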